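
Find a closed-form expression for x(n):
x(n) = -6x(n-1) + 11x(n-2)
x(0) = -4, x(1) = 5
Characteristic equation: x² + 6x - 11 = 0.
Discriminant Δ = (-6)² + 4·(11) = 80.
Roots r₁,₂ = (-6 ± √80)/2, so r₁ = -3 + 2 \sqrt{5}, r₂ = - 2 \sqrt{5} - 3.
General solution: x(n) = A·r₁^n + B·r₂^n.
From the initial conditions, A + B = -4 and r₁A + r₂B = 5.
Since r₁ - r₂ = √80: A = (5 - (-4)r₂)/√80 = -2 - \frac{7 \sqrt{5}}{20}, and B = -4 - A = -2 + \frac{7 \sqrt{5}}{20}.
So x(n) = \left(-2 - \frac{7 \sqrt{5}}{20}\right)\left(-3 + 2 \sqrt{5}\right)^n + \left(-2 + \frac{7 \sqrt{5}}{20}\right)\left(- 2 \sqrt{5} - 3\right)^n.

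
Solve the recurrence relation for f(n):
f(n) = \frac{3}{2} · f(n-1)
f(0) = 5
Pure geometric recurrence with ratio \frac{3}{2}.
By induction f(n) = f(0) · (\frac{3}{2})^n = 5 \left(\frac{3}{2}\right)^{n}.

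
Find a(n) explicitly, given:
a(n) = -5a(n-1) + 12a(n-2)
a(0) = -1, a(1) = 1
Characteristic equation: x² + 5x - 12 = 0.
Discriminant Δ = (-5)² + 4·(12) = 73.
Roots r₁,₂ = (-5 ± √73)/2, so r₁ = - \frac{5}{2} + \frac{\sqrt{73}}{2}, r₂ = - \frac{\sqrt{73}}{2} - \frac{5}{2}.
General solution: a(n) = A·r₁^n + B·r₂^n.
From the initial conditions, A + B = -1 and r₁A + r₂B = 1.
Since r₁ - r₂ = √73: A = (1 - (-1)r₂)/√73 = - \frac{1}{2} - \frac{3 \sqrt{73}}{146}, and B = -1 - A = - \frac{1}{2} + \frac{3 \sqrt{73}}{146}.
So a(n) = \left(- \frac{1}{2} - \frac{3 \sqrt{73}}{146}\right)\left(- \frac{5}{2} + \frac{\sqrt{73}}{2}\right)^n + \left(- \frac{1}{2} + \frac{3 \sqrt{73}}{146}\right)\left(- \frac{\sqrt{73}}{2} - \frac{5}{2}\right)^n.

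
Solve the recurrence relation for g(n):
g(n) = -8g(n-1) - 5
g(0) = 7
First-order linear non-homogeneous.
Homogeneous solution: g_h(n) = A·(-8)^n.
Try constant particular solution g_p = K: K = -8K - 5 ⇒ K = - \frac{5}{9}.
General: g(n) = A·(-8)^n - \frac{5}{9}.
Apply g(0) = 7: A - \frac{5}{9} = 7 ⇒ A = \frac{68}{9}.
So g(n) = \frac{68 \left(-8\right)^{n}}{9} - \frac{5}{9}.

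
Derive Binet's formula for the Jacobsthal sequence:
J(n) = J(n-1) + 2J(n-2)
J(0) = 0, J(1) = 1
This is the Jacobsthal sequence.
Characteristic equation: x² - x - 2 = 0; roots r₁ = 2, r₂ = -1.
General: J(n) = A·r₁^n + B·r₂^n. Solving with J(0)=0, J(1)=1 gives A = \frac{1}{3}, B = - \frac{1}{3}.
So J(n) = - \frac{\left(-1\right)^{n}}{3} + \frac{2^{n}}{3}.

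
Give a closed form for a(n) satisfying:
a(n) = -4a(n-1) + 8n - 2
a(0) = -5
First-order linear with linear forcing.
Homogeneous solution: a_h(n) = A·(-4)^n.
Try particular a_p(n) = pn + q. Substituting:
  pn + q = -4(p(n-1) + q) + 8n - 2.
Matching the n-coefficient: p = -4p + 8 ⇒ p = \frac{8}{5}.
Matching constants: q = 4p - 4q - 2 ⇒ q = \frac{22}{25}.
General: a(n) = A·(-4)^n + \frac{8 n}{5} + \frac{22}{25}.
Apply a(0) = -5: A + \frac{22}{25} = -5 ⇒ A = - \frac{147}{25}.
So a(n) = - \frac{147 \left(-4\right)^{n}}{25} + \frac{8 n}{5} + \frac{22}{25}.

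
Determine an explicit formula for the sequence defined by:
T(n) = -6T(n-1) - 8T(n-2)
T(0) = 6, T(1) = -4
Characteristic equation: x² + 6x + 8 = 0, which factors as (x - (-4))(x - (-2)) = 0.
Roots r₁ = -4, r₂ = -2 (distinct).
General solution: T(n) = A·(-4)^n + B·(-2)^n.
From T(0) = 6: A + B = 6.
From T(1) = -4: -4A - 2B = -4.
Solving: A = -4, B = 10.
So T(n) = 10 \left(-2\right)^{n} - 4 \left(-4\right)^{n}.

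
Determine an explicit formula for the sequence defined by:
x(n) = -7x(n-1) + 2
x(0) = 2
First-order linear non-homogeneous.
Homogeneous solution: x_h(n) = A·(-7)^n.
Try constant particular solution x_p = K: K = -7K + 2 ⇒ K = \frac{1}{4}.
General: x(n) = A·(-7)^n + \frac{1}{4}.
Apply x(0) = 2: A + \frac{1}{4} = 2 ⇒ A = \frac{7}{4}.
So x(n) = \frac{7 \left(-7\right)^{n}}{4} + \frac{1}{4}.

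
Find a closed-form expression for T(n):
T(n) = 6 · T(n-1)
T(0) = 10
Pure geometric recurrence with ratio 6.
By induction T(n) = T(0) · (6)^n = 10 \cdot 6^{n}.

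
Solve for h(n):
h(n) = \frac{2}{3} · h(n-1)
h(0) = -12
Pure geometric recurrence with ratio \frac{2}{3}.
By induction h(n) = h(0) · (\frac{2}{3})^n = - 12 \left(\frac{2}{3}\right)^{n}.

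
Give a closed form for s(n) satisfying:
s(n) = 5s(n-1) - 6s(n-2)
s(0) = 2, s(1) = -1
Characteristic equation: x² - 5x + 6 = 0, which factors as (x - (3))(x - (2)) = 0.
Roots r₁ = 3, r₂ = 2 (distinct).
General solution: s(n) = A·(3)^n + B·(2)^n.
From s(0) = 2: A + B = 2.
From s(1) = -1: 3A + 2B = -1.
Solving: A = -5, B = 7.
So s(n) = 7 \cdot 2^{n} - 5 \cdot 3^{n}.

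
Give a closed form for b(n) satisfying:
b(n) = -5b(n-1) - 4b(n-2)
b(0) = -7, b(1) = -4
Characteristic equation: x² + 5x + 4 = 0, which factors as (x - (-1))(x - (-4)) = 0.
Roots r₁ = -1, r₂ = -4 (distinct).
General solution: b(n) = A·(-1)^n + B·(-4)^n.
From b(0) = -7: A + B = -7.
From b(1) = -4: -A - 4B = -4.
Solving: A = - \frac{32}{3}, B = \frac{11}{3}.
So b(n) = - \frac{32 \left(-1\right)^{n}}{3} + \frac{11 \left(-4\right)^{n}}{3}.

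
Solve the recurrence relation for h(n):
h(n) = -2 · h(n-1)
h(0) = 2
Pure geometric recurrence with ratio -2.
By induction h(n) = h(0) · (-2)^n = 2 \left(-2\right)^{n}.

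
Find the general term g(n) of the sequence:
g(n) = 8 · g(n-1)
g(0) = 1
Pure geometric recurrence with ratio 8.
By induction g(n) = g(0) · (8)^n = 8^{n}.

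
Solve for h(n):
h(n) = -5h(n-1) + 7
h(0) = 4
First-order linear non-homogeneous.
Homogeneous solution: h_h(n) = A·(-5)^n.
Try constant particular solution h_p = K: K = -5K + 7 ⇒ K = \frac{7}{6}.
General: h(n) = A·(-5)^n + \frac{7}{6}.
Apply h(0) = 4: A + \frac{7}{6} = 4 ⇒ A = \frac{17}{6}.
So h(n) = \frac{17 \left(-5\right)^{n}}{6} + \frac{7}{6}.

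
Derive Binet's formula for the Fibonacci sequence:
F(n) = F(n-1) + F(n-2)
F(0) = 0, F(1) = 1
This is the Fibonacci sequence.
Characteristic equation: x² - x - 1 = 0; roots r₁ = \frac{1}{2} + \frac{\sqrt{5}}{2}, r₂ = \frac{1}{2} - \frac{\sqrt{5}}{2}.
General: F(n) = A·r₁^n + B·r₂^n. Solving with F(0)=0, F(1)=1 gives A = \frac{\sqrt{5}}{5}, B = - \frac{\sqrt{5}}{5}.
So F(n) = \frac{2^{- n} \sqrt{5} \left(- \left(1 - \sqrt{5}\right)^{n} + \left(1 + \sqrt{5}\right)^{n}\right)}{5}.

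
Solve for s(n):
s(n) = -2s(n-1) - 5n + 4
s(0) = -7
First-order linear with linear forcing.
Homogeneous solution: s_h(n) = A·(-2)^n.
Try particular s_p(n) = pn + q. Substituting:
  pn + q = -2(p(n-1) + q) - 5n + 4.
Matching the n-coefficient: p = -2p - 5 ⇒ p = - \frac{5}{3}.
Matching constants: q = 2p - 2q + 4 ⇒ q = \frac{2}{9}.
General: s(n) = A·(-2)^n - \frac{5 n}{3} + \frac{2}{9}.
Apply s(0) = -7: A + \frac{2}{9} = -7 ⇒ A = - \frac{65}{9}.
So s(n) = - \frac{65 \left(-2\right)^{n}}{9} - \frac{5 n}{3} + \frac{2}{9}.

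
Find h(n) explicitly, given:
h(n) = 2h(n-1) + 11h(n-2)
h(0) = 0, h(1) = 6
Characteristic equation: x² - 2x - 11 = 0.
Discriminant Δ = (2)² + 4·(11) = 48.
Roots r₁,₂ = (2 ± √48)/2, so r₁ = 1 + 2 \sqrt{3}, r₂ = 1 - 2 \sqrt{3}.
General solution: h(n) = A·r₁^n + B·r₂^n.
From the initial conditions, A + B = 0 and r₁A + r₂B = 6.
Since r₁ - r₂ = √48: A = (6 - (0)r₂)/√48 = \frac{\sqrt{3}}{2}, and B = 0 - A = - \frac{\sqrt{3}}{2}.
So h(n) = \left(\frac{\sqrt{3}}{2}\right)\left(1 + 2 \sqrt{3}\right)^n + \left(- \frac{\sqrt{3}}{2}\right)\left(1 - 2 \sqrt{3}\right)^n.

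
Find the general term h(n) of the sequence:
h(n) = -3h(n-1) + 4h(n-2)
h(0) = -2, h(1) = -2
Characteristic equation: x² + 3x - 4 = 0, which factors as (x - (1))(x - (-4)) = 0.
Roots r₁ = 1, r₂ = -4 (distinct).
General solution: h(n) = A·(1)^n + B·(-4)^n.
From h(0) = -2: A + B = -2.
From h(1) = -2: A - 4B = -2.
Solving: A = -2, B = 0.
So h(n) = -2.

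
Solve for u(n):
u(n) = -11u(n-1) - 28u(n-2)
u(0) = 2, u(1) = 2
Characteristic equation: x² + 11x + 28 = 0, which factors as (x - (-7))(x - (-4)) = 0.
Roots r₁ = -7, r₂ = -4 (distinct).
General solution: u(n) = A·(-7)^n + B·(-4)^n.
From u(0) = 2: A + B = 2.
From u(1) = 2: -7A - 4B = 2.
Solving: A = - \frac{10}{3}, B = \frac{16}{3}.
So u(n) = \frac{16 \left(-4\right)^{n}}{3} - \frac{10 \left(-7\right)^{n}}{3}.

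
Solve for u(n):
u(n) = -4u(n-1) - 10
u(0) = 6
First-order linear non-homogeneous.
Homogeneous solution: u_h(n) = A·(-4)^n.
Try constant particular solution u_p = K: K = -4K - 10 ⇒ K = -2.
General: u(n) = A·(-4)^n - 2.
Apply u(0) = 6: A - 2 = 6 ⇒ A = 8.
So u(n) = 8 \left(-4\right)^{n} - 2.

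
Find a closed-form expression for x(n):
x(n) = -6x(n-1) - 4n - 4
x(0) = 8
First-order linear with linear forcing.
Homogeneous solution: x_h(n) = A·(-6)^n.
Try particular x_p(n) = pn + q. Substituting:
  pn + q = -6(p(n-1) + q) - 4n - 4.
Matching the n-coefficient: p = -6p - 4 ⇒ p = - \frac{4}{7}.
Matching constants: q = 6p - 6q - 4 ⇒ q = - \frac{52}{49}.
General: x(n) = A·(-6)^n - \frac{4 n}{7} - \frac{52}{49}.
Apply x(0) = 8: A - \frac{52}{49} = 8 ⇒ A = \frac{444}{49}.
So x(n) = \frac{444 \left(-6\right)^{n}}{49} - \frac{4 n}{7} - \frac{52}{49}.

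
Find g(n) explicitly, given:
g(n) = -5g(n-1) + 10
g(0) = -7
First-order linear non-homogeneous.
Homogeneous solution: g_h(n) = A·(-5)^n.
Try constant particular solution g_p = K: K = -5K + 10 ⇒ K = \frac{5}{3}.
General: g(n) = A·(-5)^n + \frac{5}{3}.
Apply g(0) = -7: A + \frac{5}{3} = -7 ⇒ A = - \frac{26}{3}.
So g(n) = \frac{5}{3} - \frac{26 \left(-5\right)^{n}}{3}.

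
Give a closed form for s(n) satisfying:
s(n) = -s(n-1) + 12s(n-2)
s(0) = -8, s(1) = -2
Characteristic equation: x² + x - 12 = 0, which factors as (x - (-4))(x - (3)) = 0.
Roots r₁ = -4, r₂ = 3 (distinct).
General solution: s(n) = A·(-4)^n + B·(3)^n.
From s(0) = -8: A + B = -8.
From s(1) = -2: -4A + 3B = -2.
Solving: A = - \frac{22}{7}, B = - \frac{34}{7}.
So s(n) = - \frac{22 \left(-4\right)^{n}}{7} - \frac{34 \cdot 3^{n}}{7}.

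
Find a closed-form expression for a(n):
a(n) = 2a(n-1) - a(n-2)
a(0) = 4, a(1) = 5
Characteristic equation: x² - 2x + 1 = 0, which is (x - (1))².
Repeated root r = 1.
General solution: a(n) = (A + Bn)·(1)^n.
From a(0) = 4: A = 4.
From a(1) = 5: (A + B)·(1) = 5 ⇒ B = 1.
So a(n) = \left(n + 4\right) \cdot (1)^n.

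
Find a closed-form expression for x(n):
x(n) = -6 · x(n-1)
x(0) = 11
Pure geometric recurrence with ratio -6.
By induction x(n) = x(0) · (-6)^n = 11 \left(-6\right)^{n}.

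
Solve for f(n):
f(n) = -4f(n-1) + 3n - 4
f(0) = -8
First-order linear with linear forcing.
Homogeneous solution: f_h(n) = A·(-4)^n.
Try particular f_p(n) = pn + q. Substituting:
  pn + q = -4(p(n-1) + q) + 3n - 4.
Matching the n-coefficient: p = -4p + 3 ⇒ p = \frac{3}{5}.
Matching constants: q = 4p - 4q - 4 ⇒ q = - \frac{8}{25}.
General: f(n) = A·(-4)^n + \frac{3 n}{5} - \frac{8}{25}.
Apply f(0) = -8: A - \frac{8}{25} = -8 ⇒ A = - \frac{192}{25}.
So f(n) = - \frac{192 \left(-4\right)^{n}}{25} + \frac{3 n}{5} - \frac{8}{25}.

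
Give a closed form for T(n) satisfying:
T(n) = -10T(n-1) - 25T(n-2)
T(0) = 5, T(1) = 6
Characteristic equation: x² + 10x + 25 = 0, which is (x - (-5))².
Repeated root r = -5.
General solution: T(n) = (A + Bn)·(-5)^n.
From T(0) = 5: A = 5.
From T(1) = 6: (A + B)·(-5) = 6 ⇒ B = - \frac{31}{5}.
So T(n) = \left(5 - \frac{31 n}{5}\right) \cdot (-5)^n.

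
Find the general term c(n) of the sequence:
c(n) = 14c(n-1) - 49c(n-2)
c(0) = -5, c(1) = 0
Characteristic equation: x² - 14x + 49 = 0, which is (x - (7))².
Repeated root r = 7.
General solution: c(n) = (A + Bn)·(7)^n.
From c(0) = -5: A = -5.
From c(1) = 0: (A + B)·(7) = 0 ⇒ B = 5.
So c(n) = \left(5 n - 5\right) \cdot (7)^n.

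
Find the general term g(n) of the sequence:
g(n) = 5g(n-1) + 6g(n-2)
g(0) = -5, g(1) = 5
Characteristic equation: x² - 5x - 6 = 0, which factors as (x - (-1))(x - (6)) = 0.
Roots r₁ = -1, r₂ = 6 (distinct).
General solution: g(n) = A·(-1)^n + B·(6)^n.
From g(0) = -5: A + B = -5.
From g(1) = 5: -A + 6B = 5.
Solving: A = -5, B = 0.
So g(n) = - 5 \left(-1\right)^{n}.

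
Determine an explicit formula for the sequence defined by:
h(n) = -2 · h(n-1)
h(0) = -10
Pure geometric recurrence with ratio -2.
By induction h(n) = h(0) · (-2)^n = - 10 \left(-2\right)^{n}.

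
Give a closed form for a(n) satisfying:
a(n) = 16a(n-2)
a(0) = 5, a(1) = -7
Characteristic equation: x² - 16 = 0, which factors as (x - (-4))(x - (4)) = 0.
Roots r₁ = -4, r₂ = 4 (distinct).
General solution: a(n) = A·(-4)^n + B·(4)^n.
From a(0) = 5: A + B = 5.
From a(1) = -7: -4A + 4B = -7.
Solving: A = \frac{27}{8}, B = \frac{13}{8}.
So a(n) = \frac{27 \left(-4\right)^{n}}{8} + \frac{13 \cdot 4^{n}}{8}.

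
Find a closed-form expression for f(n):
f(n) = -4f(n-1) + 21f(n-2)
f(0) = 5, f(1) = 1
Characteristic equation: x² + 4x - 21 = 0, which factors as (x - (-7))(x - (3)) = 0.
Roots r₁ = -7, r₂ = 3 (distinct).
General solution: f(n) = A·(-7)^n + B·(3)^n.
From f(0) = 5: A + B = 5.
From f(1) = 1: -7A + 3B = 1.
Solving: A = \frac{7}{5}, B = \frac{18}{5}.
So f(n) = \frac{7 \left(-7\right)^{n}}{5} + \frac{18 \cdot 3^{n}}{5}.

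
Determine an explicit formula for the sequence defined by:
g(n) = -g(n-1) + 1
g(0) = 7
First-order linear non-homogeneous.
Homogeneous solution: g_h(n) = A·(-1)^n.
Try constant particular solution g_p = K: K = -K + 1 ⇒ K = \frac{1}{2}.
General: g(n) = A·(-1)^n + \frac{1}{2}.
Apply g(0) = 7: A + \frac{1}{2} = 7 ⇒ A = \frac{13}{2}.
So g(n) = \frac{13 \left(-1\right)^{n}}{2} + \frac{1}{2}.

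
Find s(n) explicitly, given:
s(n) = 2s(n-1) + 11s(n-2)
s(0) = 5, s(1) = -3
Characteristic equation: x² - 2x - 11 = 0.
Discriminant Δ = (2)² + 4·(11) = 48.
Roots r₁,₂ = (2 ± √48)/2, so r₁ = 1 + 2 \sqrt{3}, r₂ = 1 - 2 \sqrt{3}.
General solution: s(n) = A·r₁^n + B·r₂^n.
From the initial conditions, A + B = 5 and r₁A + r₂B = -3.
Since r₁ - r₂ = √48: A = (-3 - (5)r₂)/√48 = \frac{5}{2} - \frac{2 \sqrt{3}}{3}, and B = 5 - A = \frac{2 \sqrt{3}}{3} + \frac{5}{2}.
So s(n) = \left(\frac{5}{2} - \frac{2 \sqrt{3}}{3}\right)\left(1 + 2 \sqrt{3}\right)^n + \left(\frac{2 \sqrt{3}}{3} + \frac{5}{2}\right)\left(1 - 2 \sqrt{3}\right)^n.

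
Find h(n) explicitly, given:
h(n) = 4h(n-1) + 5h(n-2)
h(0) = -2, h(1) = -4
Characteristic equation: x² - 4x - 5 = 0, which factors as (x - (5))(x - (-1)) = 0.
Roots r₁ = 5, r₂ = -1 (distinct).
General solution: h(n) = A·(5)^n + B·(-1)^n.
From h(0) = -2: A + B = -2.
From h(1) = -4: 5A - B = -4.
Solving: A = -1, B = -1.
So h(n) = - \left(-1\right)^{n} - 5^{n}.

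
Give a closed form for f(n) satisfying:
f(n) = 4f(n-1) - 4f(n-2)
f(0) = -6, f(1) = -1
Characteristic equation: x² - 4x + 4 = 0, which is (x - (2))².
Repeated root r = 2.
General solution: f(n) = (A + Bn)·(2)^n.
From f(0) = -6: A = -6.
From f(1) = -1: (A + B)·(2) = -1 ⇒ B = \frac{11}{2}.
So f(n) = \left(\frac{11 n}{2} - 6\right) \cdot (2)^n.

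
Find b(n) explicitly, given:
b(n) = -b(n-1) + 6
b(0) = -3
First-order linear non-homogeneous.
Homogeneous solution: b_h(n) = A·(-1)^n.
Try constant particular solution b_p = K: K = -K + 6 ⇒ K = 3.
General: b(n) = A·(-1)^n + 3.
Apply b(0) = -3: A + 3 = -3 ⇒ A = -6.
So b(n) = 3 - 6 \left(-1\right)^{n}.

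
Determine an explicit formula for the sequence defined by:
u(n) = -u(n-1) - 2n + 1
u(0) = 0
First-order linear with linear forcing.
Homogeneous solution: u_h(n) = A·(-1)^n.
Try particular u_p(n) = pn + q. Substituting:
  pn + q = -(p(n-1) + q) - 2n + 1.
Matching the n-coefficient: p = -p - 2 ⇒ p = -1.
Matching constants: q = p - q + 1 ⇒ q = 0.
General: u(n) = A·(-1)^n - n + 0.
Apply u(0) = 0: A + 0 = 0 ⇒ A = 0.
So u(n) = - n.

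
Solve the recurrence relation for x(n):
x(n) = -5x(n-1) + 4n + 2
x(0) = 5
First-order linear with linear forcing.
Homogeneous solution: x_h(n) = A·(-5)^n.
Try particular x_p(n) = pn + q. Substituting:
  pn + q = -5(p(n-1) + q) + 4n + 2.
Matching the n-coefficient: p = -5p + 4 ⇒ p = \frac{2}{3}.
Matching constants: q = 5p - 5q + 2 ⇒ q = \frac{8}{9}.
General: x(n) = A·(-5)^n + \frac{2 n}{3} + \frac{8}{9}.
Apply x(0) = 5: A + \frac{8}{9} = 5 ⇒ A = \frac{37}{9}.
So x(n) = \frac{37 \left(-5\right)^{n}}{9} + \frac{2 n}{3} + \frac{8}{9}.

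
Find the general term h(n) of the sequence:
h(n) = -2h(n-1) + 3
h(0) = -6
First-order linear non-homogeneous.
Homogeneous solution: h_h(n) = A·(-2)^n.
Try constant particular solution h_p = K: K = -2K + 3 ⇒ K = 1.
General: h(n) = A·(-2)^n + 1.
Apply h(0) = -6: A + 1 = -6 ⇒ A = -7.
So h(n) = 1 - 7 \left(-2\right)^{n}.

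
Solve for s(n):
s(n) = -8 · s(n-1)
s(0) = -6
Pure geometric recurrence with ratio -8.
By induction s(n) = s(0) · (-8)^n = - 6 \left(-8\right)^{n}.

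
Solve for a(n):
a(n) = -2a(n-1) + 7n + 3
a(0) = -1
First-order linear with linear forcing.
Homogeneous solution: a_h(n) = A·(-2)^n.
Try particular a_p(n) = pn + q. Substituting:
  pn + q = -2(p(n-1) + q) + 7n + 3.
Matching the n-coefficient: p = -2p + 7 ⇒ p = \frac{7}{3}.
Matching constants: q = 2p - 2q + 3 ⇒ q = \frac{23}{9}.
General: a(n) = A·(-2)^n + \frac{7 n}{3} + \frac{23}{9}.
Apply a(0) = -1: A + \frac{23}{9} = -1 ⇒ A = - \frac{32}{9}.
So a(n) = - \frac{32 \left(-2\right)^{n}}{9} + \frac{7 n}{3} + \frac{23}{9}.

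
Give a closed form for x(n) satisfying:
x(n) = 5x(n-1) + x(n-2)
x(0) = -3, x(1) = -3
Characteristic equation: x² - 5x - 1 = 0.
Discriminant Δ = (5)² + 4·(1) = 29.
Roots r₁,₂ = (5 ± √29)/2, so r₁ = \frac{5}{2} + \frac{\sqrt{29}}{2}, r₂ = \frac{5}{2} - \frac{\sqrt{29}}{2}.
General solution: x(n) = A·r₁^n + B·r₂^n.
From the initial conditions, A + B = -3 and r₁A + r₂B = -3.
Since r₁ - r₂ = √29: A = (-3 - (-3)r₂)/√29 = - \frac{3}{2} + \frac{9 \sqrt{29}}{58}, and B = -3 - A = - \frac{3}{2} - \frac{9 \sqrt{29}}{58}.
So x(n) = \left(- \frac{3}{2} + \frac{9 \sqrt{29}}{58}\right)\left(\frac{5}{2} + \frac{\sqrt{29}}{2}\right)^n + \left(- \frac{3}{2} - \frac{9 \sqrt{29}}{58}\right)\left(\frac{5}{2} - \frac{\sqrt{29}}{2}\right)^n.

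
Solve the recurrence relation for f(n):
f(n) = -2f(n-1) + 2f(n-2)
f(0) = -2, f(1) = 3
Characteristic equation: x² + 2x - 2 = 0.
Discriminant Δ = (-2)² + 4·(2) = 12.
Roots r₁,₂ = (-2 ± √12)/2, so r₁ = -1 + \sqrt{3}, r₂ = - \sqrt{3} - 1.
General solution: f(n) = A·r₁^n + B·r₂^n.
From the initial conditions, A + B = -2 and r₁A + r₂B = 3.
Since r₁ - r₂ = √12: A = (3 - (-2)r₂)/√12 = -1 + \frac{\sqrt{3}}{6}, and B = -2 - A = -1 - \frac{\sqrt{3}}{6}.
So f(n) = \left(-1 + \frac{\sqrt{3}}{6}\right)\left(-1 + \sqrt{3}\right)^n + \left(-1 - \frac{\sqrt{3}}{6}\right)\left(- \sqrt{3} - 1\right)^n.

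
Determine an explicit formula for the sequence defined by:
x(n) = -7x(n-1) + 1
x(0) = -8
First-order linear non-homogeneous.
Homogeneous solution: x_h(n) = A·(-7)^n.
Try constant particular solution x_p = K: K = -7K + 1 ⇒ K = \frac{1}{8}.
General: x(n) = A·(-7)^n + \frac{1}{8}.
Apply x(0) = -8: A + \frac{1}{8} = -8 ⇒ A = - \frac{65}{8}.
So x(n) = \frac{1}{8} - \frac{65 \left(-7\right)^{n}}{8}.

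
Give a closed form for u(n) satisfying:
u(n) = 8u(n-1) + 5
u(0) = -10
First-order linear non-homogeneous.
Homogeneous solution: u_h(n) = A·(8)^n.
Try constant particular solution u_p = K: K = 8K + 5 ⇒ K = - \frac{5}{7}.
General: u(n) = A·(8)^n - \frac{5}{7}.
Apply u(0) = -10: A - \frac{5}{7} = -10 ⇒ A = - \frac{65}{7}.
So u(n) = - \frac{65 \cdot 8^{n}}{7} - \frac{5}{7}.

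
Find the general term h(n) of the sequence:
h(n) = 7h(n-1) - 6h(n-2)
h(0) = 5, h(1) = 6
Characteristic equation: x² - 7x + 6 = 0, which factors as (x - (6))(x - (1)) = 0.
Roots r₁ = 6, r₂ = 1 (distinct).
General solution: h(n) = A·(6)^n + B·(1)^n.
From h(0) = 5: A + B = 5.
From h(1) = 6: 6A + B = 6.
Solving: A = \frac{1}{5}, B = \frac{24}{5}.
So h(n) = \frac{6^{n}}{5} + \frac{24}{5}.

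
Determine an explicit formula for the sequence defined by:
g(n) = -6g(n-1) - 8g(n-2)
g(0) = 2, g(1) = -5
Characteristic equation: x² + 6x + 8 = 0, which factors as (x - (-2))(x - (-4)) = 0.
Roots r₁ = -2, r₂ = -4 (distinct).
General solution: g(n) = A·(-2)^n + B·(-4)^n.
From g(0) = 2: A + B = 2.
From g(1) = -5: -2A - 4B = -5.
Solving: A = \frac{3}{2}, B = \frac{1}{2}.
So g(n) = \frac{3 \left(-2\right)^{n}}{2} + \frac{\left(-4\right)^{n}}{2}.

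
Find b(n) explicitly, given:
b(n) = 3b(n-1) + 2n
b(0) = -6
First-order linear with linear forcing.
Homogeneous solution: b_h(n) = A·(3)^n.
Try particular b_p(n) = pn + q. Substituting:
  pn + q = 3(p(n-1) + q) + 2n.
Matching the n-coefficient: p = 3p + 2 ⇒ p = -1.
Matching constants: q = -3p + 3q ⇒ q = - \frac{3}{2}.
General: b(n) = A·(3)^n - n - \frac{3}{2}.
Apply b(0) = -6: A - \frac{3}{2} = -6 ⇒ A = - \frac{9}{2}.
So b(n) = - \frac{9 \cdot 3^{n}}{2} - n - \frac{3}{2}.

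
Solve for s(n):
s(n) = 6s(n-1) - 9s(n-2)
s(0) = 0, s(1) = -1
Characteristic equation: x² - 6x + 9 = 0, which is (x - (3))².
Repeated root r = 3.
General solution: s(n) = (A + Bn)·(3)^n.
From s(0) = 0: A = 0.
From s(1) = -1: (A + B)·(3) = -1 ⇒ B = - \frac{1}{3}.
So s(n) = \left(- \frac{n}{3}\right) \cdot (3)^n.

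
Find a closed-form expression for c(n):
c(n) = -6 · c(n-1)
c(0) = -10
Pure geometric recurrence with ratio -6.
By induction c(n) = c(0) · (-6)^n = - 10 \left(-6\right)^{n}.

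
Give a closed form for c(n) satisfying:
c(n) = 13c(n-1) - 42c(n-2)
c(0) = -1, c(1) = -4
Characteristic equation: x² - 13x + 42 = 0, which factors as (x - (7))(x - (6)) = 0.
Roots r₁ = 7, r₂ = 6 (distinct).
General solution: c(n) = A·(7)^n + B·(6)^n.
From c(0) = -1: A + B = -1.
From c(1) = -4: 7A + 6B = -4.
Solving: A = 2, B = -3.
So c(n) = - 3 \cdot 6^{n} + 2 \cdot 7^{n}.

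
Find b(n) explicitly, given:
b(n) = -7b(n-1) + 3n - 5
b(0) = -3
First-order linear with linear forcing.
Homogeneous solution: b_h(n) = A·(-7)^n.
Try particular b_p(n) = pn + q. Substituting:
  pn + q = -7(p(n-1) + q) + 3n - 5.
Matching the n-coefficient: p = -7p + 3 ⇒ p = \frac{3}{8}.
Matching constants: q = 7p - 7q - 5 ⇒ q = - \frac{19}{64}.
General: b(n) = A·(-7)^n + \frac{3 n}{8} - \frac{19}{64}.
Apply b(0) = -3: A - \frac{19}{64} = -3 ⇒ A = - \frac{173}{64}.
So b(n) = - \frac{173 \left(-7\right)^{n}}{64} + \frac{3 n}{8} - \frac{19}{64}.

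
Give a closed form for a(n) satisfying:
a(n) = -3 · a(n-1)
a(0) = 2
Pure geometric recurrence with ratio -3.
By induction a(n) = a(0) · (-3)^n = 2 \left(-3\right)^{n}.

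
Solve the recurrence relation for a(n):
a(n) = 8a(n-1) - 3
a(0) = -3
First-order linear non-homogeneous.
Homogeneous solution: a_h(n) = A·(8)^n.
Try constant particular solution a_p = K: K = 8K - 3 ⇒ K = \frac{3}{7}.
General: a(n) = A·(8)^n + \frac{3}{7}.
Apply a(0) = -3: A + \frac{3}{7} = -3 ⇒ A = - \frac{24}{7}.
So a(n) = \frac{3}{7} - \frac{24 \cdot 8^{n}}{7}.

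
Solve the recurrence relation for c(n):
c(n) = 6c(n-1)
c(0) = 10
This is a homogeneous first-order recurrence with ratio 6.
By induction c(n) = c(0) · (6)^n = 10 \cdot 6^{n}.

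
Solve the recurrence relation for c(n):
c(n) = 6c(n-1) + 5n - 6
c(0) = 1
First-order linear with linear forcing.
Homogeneous solution: c_h(n) = A·(6)^n.
Try particular c_p(n) = pn + q. Substituting:
  pn + q = 6(p(n-1) + q) + 5n - 6.
Matching the n-coefficient: p = 6p + 5 ⇒ p = -1.
Matching constants: q = -6p + 6q - 6 ⇒ q = 0.
General: c(n) = A·(6)^n - n + 0.
Apply c(0) = 1: A + 0 = 1 ⇒ A = 1.
So c(n) = 6^{n} - n.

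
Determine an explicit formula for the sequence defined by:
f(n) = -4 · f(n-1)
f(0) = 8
Pure geometric recurrence with ratio -4.
By induction f(n) = f(0) · (-4)^n = 8 \left(-4\right)^{n}.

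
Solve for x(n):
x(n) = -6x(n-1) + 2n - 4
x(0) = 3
First-order linear with linear forcing.
Homogeneous solution: x_h(n) = A·(-6)^n.
Try particular x_p(n) = pn + q. Substituting:
  pn + q = -6(p(n-1) + q) + 2n - 4.
Matching the n-coefficient: p = -6p + 2 ⇒ p = \frac{2}{7}.
Matching constants: q = 6p - 6q - 4 ⇒ q = - \frac{16}{49}.
General: x(n) = A·(-6)^n + \frac{2 n}{7} - \frac{16}{49}.
Apply x(0) = 3: A - \frac{16}{49} = 3 ⇒ A = \frac{163}{49}.
So x(n) = \frac{163 \left(-6\right)^{n}}{49} + \frac{2 n}{7} - \frac{16}{49}.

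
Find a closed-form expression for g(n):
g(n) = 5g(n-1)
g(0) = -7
This is a homogeneous first-order recurrence with ratio 5.
By induction g(n) = g(0) · (5)^n = - 7 \cdot 5^{n}.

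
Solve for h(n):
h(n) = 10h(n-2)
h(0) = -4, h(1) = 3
Characteristic equation: x² - 10 = 0.
Discriminant Δ = (0)² + 4·(10) = 40.
Roots r₁,₂ = (0 ± √40)/2, so r₁ = \sqrt{10}, r₂ = - \sqrt{10}.
General solution: h(n) = A·r₁^n + B·r₂^n.
From the initial conditions, A + B = -4 and r₁A + r₂B = 3.
Since r₁ - r₂ = √40: A = (3 - (-4)r₂)/√40 = -2 + \frac{3 \sqrt{10}}{20}, and B = -4 - A = -2 - \frac{3 \sqrt{10}}{20}.
So h(n) = \left(-2 + \frac{3 \sqrt{10}}{20}\right)\left(\sqrt{10}\right)^n + \left(-2 - \frac{3 \sqrt{10}}{20}\right)\left(- \sqrt{10}\right)^n.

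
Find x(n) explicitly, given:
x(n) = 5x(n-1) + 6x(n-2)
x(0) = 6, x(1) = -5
Characteristic equation: x² - 5x - 6 = 0, which factors as (x - (-1))(x - (6)) = 0.
Roots r₁ = -1, r₂ = 6 (distinct).
General solution: x(n) = A·(-1)^n + B·(6)^n.
From x(0) = 6: A + B = 6.
From x(1) = -5: -A + 6B = -5.
Solving: A = \frac{41}{7}, B = \frac{1}{7}.
So x(n) = \frac{41 \left(-1\right)^{n}}{7} + \frac{6^{n}}{7}.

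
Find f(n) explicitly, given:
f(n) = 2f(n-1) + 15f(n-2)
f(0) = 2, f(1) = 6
Characteristic equation: x² - 2x - 15 = 0, which factors as (x - (5))(x - (-3)) = 0.
Roots r₁ = 5, r₂ = -3 (distinct).
General solution: f(n) = A·(5)^n + B·(-3)^n.
From f(0) = 2: A + B = 2.
From f(1) = 6: 5A - 3B = 6.
Solving: A = \frac{3}{2}, B = \frac{1}{2}.
So f(n) = \frac{\left(-3\right)^{n}}{2} + \frac{3 \cdot 5^{n}}{2}.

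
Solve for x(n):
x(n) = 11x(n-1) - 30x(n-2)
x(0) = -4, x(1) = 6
Characteristic equation: x² - 11x + 30 = 0, which factors as (x - (5))(x - (6)) = 0.
Roots r₁ = 5, r₂ = 6 (distinct).
General solution: x(n) = A·(5)^n + B·(6)^n.
From x(0) = -4: A + B = -4.
From x(1) = 6: 5A + 6B = 6.
Solving: A = -30, B = 26.
So x(n) = - 30 \cdot 5^{n} + 26 \cdot 6^{n}.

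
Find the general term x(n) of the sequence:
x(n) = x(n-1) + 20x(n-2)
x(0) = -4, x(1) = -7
Characteristic equation: x² - x - 20 = 0, which factors as (x - (-4))(x - (5)) = 0.
Roots r₁ = -4, r₂ = 5 (distinct).
General solution: x(n) = A·(-4)^n + B·(5)^n.
From x(0) = -4: A + B = -4.
From x(1) = -7: -4A + 5B = -7.
Solving: A = - \frac{13}{9}, B = - \frac{23}{9}.
So x(n) = - \frac{13 \left(-4\right)^{n}}{9} - \frac{23 \cdot 5^{n}}{9}.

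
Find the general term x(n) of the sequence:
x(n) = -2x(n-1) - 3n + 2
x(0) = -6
First-order linear with linear forcing.
Homogeneous solution: x_h(n) = A·(-2)^n.
Try particular x_p(n) = pn + q. Substituting:
  pn + q = -2(p(n-1) + q) - 3n + 2.
Matching the n-coefficient: p = -2p - 3 ⇒ p = -1.
Matching constants: q = 2p - 2q + 2 ⇒ q = 0.
General: x(n) = A·(-2)^n - n + 0.
Apply x(0) = -6: A + 0 = -6 ⇒ A = -6.
So x(n) = - 6 \left(-2\right)^{n} - n.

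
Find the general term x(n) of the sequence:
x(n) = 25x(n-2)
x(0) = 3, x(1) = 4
Characteristic equation: x² - 25 = 0, which factors as (x - (-5))(x - (5)) = 0.
Roots r₁ = -5, r₂ = 5 (distinct).
General solution: x(n) = A·(-5)^n + B·(5)^n.
From x(0) = 3: A + B = 3.
From x(1) = 4: -5A + 5B = 4.
Solving: A = \frac{11}{10}, B = \frac{19}{10}.
So x(n) = \frac{11 \left(-5\right)^{n}}{10} + \frac{19 \cdot 5^{n}}{10}.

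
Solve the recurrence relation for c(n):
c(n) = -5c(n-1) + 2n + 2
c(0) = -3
First-order linear with linear forcing.
Homogeneous solution: c_h(n) = A·(-5)^n.
Try particular c_p(n) = pn + q. Substituting:
  pn + q = -5(p(n-1) + q) + 2n + 2.
Matching the n-coefficient: p = -5p + 2 ⇒ p = \frac{1}{3}.
Matching constants: q = 5p - 5q + 2 ⇒ q = \frac{11}{18}.
General: c(n) = A·(-5)^n + \frac{n}{3} + \frac{11}{18}.
Apply c(0) = -3: A + \frac{11}{18} = -3 ⇒ A = - \frac{65}{18}.
So c(n) = - \frac{65 \left(-5\right)^{n}}{18} + \frac{n}{3} + \frac{11}{18}.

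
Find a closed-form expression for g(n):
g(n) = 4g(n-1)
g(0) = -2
This is a homogeneous first-order recurrence with ratio 4.
By induction g(n) = g(0) · (4)^n = - 2 \cdot 4^{n}.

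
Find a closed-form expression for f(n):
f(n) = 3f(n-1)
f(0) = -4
This is a homogeneous first-order recurrence with ratio 3.
By induction f(n) = f(0) · (3)^n = - 4 \cdot 3^{n}.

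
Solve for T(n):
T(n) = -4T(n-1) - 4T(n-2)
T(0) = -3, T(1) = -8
Characteristic equation: x² + 4x + 4 = 0, which is (x - (-2))².
Repeated root r = -2.
General solution: T(n) = (A + Bn)·(-2)^n.
From T(0) = -3: A = -3.
From T(1) = -8: (A + B)·(-2) = -8 ⇒ B = 7.
So T(n) = \left(7 n - 3\right) \cdot (-2)^n.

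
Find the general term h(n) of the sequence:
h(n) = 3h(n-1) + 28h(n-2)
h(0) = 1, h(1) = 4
Characteristic equation: x² - 3x - 28 = 0, which factors as (x - (7))(x - (-4)) = 0.
Roots r₁ = 7, r₂ = -4 (distinct).
General solution: h(n) = A·(7)^n + B·(-4)^n.
From h(0) = 1: A + B = 1.
From h(1) = 4: 7A - 4B = 4.
Solving: A = \frac{8}{11}, B = \frac{3}{11}.
So h(n) = \frac{3 \left(-4\right)^{n}}{11} + \frac{8 \cdot 7^{n}}{11}.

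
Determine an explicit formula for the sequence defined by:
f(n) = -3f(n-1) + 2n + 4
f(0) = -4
First-order linear with linear forcing.
Homogeneous solution: f_h(n) = A·(-3)^n.
Try particular f_p(n) = pn + q. Substituting:
  pn + q = -3(p(n-1) + q) + 2n + 4.
Matching the n-coefficient: p = -3p + 2 ⇒ p = \frac{1}{2}.
Matching constants: q = 3p - 3q + 4 ⇒ q = \frac{11}{8}.
General: f(n) = A·(-3)^n + \frac{n}{2} + \frac{11}{8}.
Apply f(0) = -4: A + \frac{11}{8} = -4 ⇒ A = - \frac{43}{8}.
So f(n) = - \frac{43 \left(-3\right)^{n}}{8} + \frac{n}{2} + \frac{11}{8}.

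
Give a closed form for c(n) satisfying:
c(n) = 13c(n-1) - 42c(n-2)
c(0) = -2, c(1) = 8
Characteristic equation: x² - 13x + 42 = 0, which factors as (x - (6))(x - (7)) = 0.
Roots r₁ = 6, r₂ = 7 (distinct).
General solution: c(n) = A·(6)^n + B·(7)^n.
From c(0) = -2: A + B = -2.
From c(1) = 8: 6A + 7B = 8.
Solving: A = -22, B = 20.
So c(n) = - 22 \cdot 6^{n} + 20 \cdot 7^{n}.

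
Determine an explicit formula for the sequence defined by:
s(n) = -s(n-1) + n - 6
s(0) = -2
First-order linear with linear forcing.
Homogeneous solution: s_h(n) = A·(-1)^n.
Try particular s_p(n) = pn + q. Substituting:
  pn + q = -(p(n-1) + q) + n - 6.
Matching the n-coefficient: p = -p + 1 ⇒ p = \frac{1}{2}.
Matching constants: q = p - q - 6 ⇒ q = - \frac{11}{4}.
General: s(n) = A·(-1)^n + \frac{n}{2} - \frac{11}{4}.
Apply s(0) = -2: A - \frac{11}{4} = -2 ⇒ A = \frac{3}{4}.
So s(n) = \frac{3 \left(-1\right)^{n}}{4} + \frac{n}{2} - \frac{11}{4}.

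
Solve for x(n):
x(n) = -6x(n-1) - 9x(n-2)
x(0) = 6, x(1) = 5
Characteristic equation: x² + 6x + 9 = 0, which is (x - (-3))².
Repeated root r = -3.
General solution: x(n) = (A + Bn)·(-3)^n.
From x(0) = 6: A = 6.
From x(1) = 5: (A + B)·(-3) = 5 ⇒ B = - \frac{23}{3}.
So x(n) = \left(6 - \frac{23 n}{3}\right) \cdot (-3)^n.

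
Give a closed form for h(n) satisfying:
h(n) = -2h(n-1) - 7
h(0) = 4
First-order linear non-homogeneous.
Homogeneous solution: h_h(n) = A·(-2)^n.
Try constant particular solution h_p = K: K = -2K - 7 ⇒ K = - \frac{7}{3}.
General: h(n) = A·(-2)^n - \frac{7}{3}.
Apply h(0) = 4: A - \frac{7}{3} = 4 ⇒ A = \frac{19}{3}.
So h(n) = \frac{19 \left(-2\right)^{n}}{3} - \frac{7}{3}.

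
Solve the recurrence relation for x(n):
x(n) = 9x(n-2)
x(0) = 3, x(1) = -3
Characteristic equation: x² - 9 = 0, which factors as (x - (3))(x - (-3)) = 0.
Roots r₁ = 3, r₂ = -3 (distinct).
General solution: x(n) = A·(3)^n + B·(-3)^n.
From x(0) = 3: A + B = 3.
From x(1) = -3: 3A - 3B = -3.
Solving: A = 1, B = 2.
So x(n) = 2 \left(-3\right)^{n} + 3^{n}.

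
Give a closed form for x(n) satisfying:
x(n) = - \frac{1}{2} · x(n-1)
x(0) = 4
Pure geometric recurrence with ratio - \frac{1}{2}.
By induction x(n) = x(0) · (- \frac{1}{2})^n = 4 \left(- \frac{1}{2}\right)^{n}.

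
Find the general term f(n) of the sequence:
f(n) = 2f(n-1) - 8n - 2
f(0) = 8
First-order linear with linear forcing.
Homogeneous solution: f_h(n) = A·(2)^n.
Try particular f_p(n) = pn + q. Substituting:
  pn + q = 2(p(n-1) + q) - 8n - 2.
Matching the n-coefficient: p = 2p - 8 ⇒ p = 8.
Matching constants: q = -2p + 2q - 2 ⇒ q = 18.
General: f(n) = A·(2)^n + 8 n + 18.
Apply f(0) = 8: A + 18 = 8 ⇒ A = -10.
So f(n) = - 10 \cdot 2^{n} + 8 n + 18.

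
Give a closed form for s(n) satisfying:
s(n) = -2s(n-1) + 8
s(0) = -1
First-order linear non-homogeneous.
Homogeneous solution: s_h(n) = A·(-2)^n.
Try constant particular solution s_p = K: K = -2K + 8 ⇒ K = \frac{8}{3}.
General: s(n) = A·(-2)^n + \frac{8}{3}.
Apply s(0) = -1: A + \frac{8}{3} = -1 ⇒ A = - \frac{11}{3}.
So s(n) = \frac{8}{3} - \frac{11 \left(-2\right)^{n}}{3}.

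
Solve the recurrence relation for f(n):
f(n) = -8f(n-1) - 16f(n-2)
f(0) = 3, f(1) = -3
Characteristic equation: x² + 8x + 16 = 0, which is (x - (-4))².
Repeated root r = -4.
General solution: f(n) = (A + Bn)·(-4)^n.
From f(0) = 3: A = 3.
From f(1) = -3: (A + B)·(-4) = -3 ⇒ B = - \frac{9}{4}.
So f(n) = \left(3 - \frac{9 n}{4}\right) \cdot (-4)^n.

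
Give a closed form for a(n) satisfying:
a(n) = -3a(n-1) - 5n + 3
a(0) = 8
First-order linear with linear forcing.
Homogeneous solution: a_h(n) = A·(-3)^n.
Try particular a_p(n) = pn + q. Substituting:
  pn + q = -3(p(n-1) + q) - 5n + 3.
Matching the n-coefficient: p = -3p - 5 ⇒ p = - \frac{5}{4}.
Matching constants: q = 3p - 3q + 3 ⇒ q = - \frac{3}{16}.
General: a(n) = A·(-3)^n - \frac{5 n}{4} - \frac{3}{16}.
Apply a(0) = 8: A - \frac{3}{16} = 8 ⇒ A = \frac{131}{16}.
So a(n) = \frac{131 \left(-3\right)^{n}}{16} - \frac{5 n}{4} - \frac{3}{16}.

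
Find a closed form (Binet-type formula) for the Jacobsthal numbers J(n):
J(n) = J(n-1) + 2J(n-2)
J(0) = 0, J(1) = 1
This is the Jacobsthal sequence.
Characteristic equation: x² - x - 2 = 0; roots r₁ = 2, r₂ = -1.
General: J(n) = A·r₁^n + B·r₂^n. Solving with J(0)=0, J(1)=1 gives A = \frac{1}{3}, B = - \frac{1}{3}.
So J(n) = - \frac{\left(-1\right)^{n}}{3} + \frac{2^{n}}{3}.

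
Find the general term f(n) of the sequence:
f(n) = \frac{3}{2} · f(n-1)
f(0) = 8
Pure geometric recurrence with ratio \frac{3}{2}.
By induction f(n) = f(0) · (\frac{3}{2})^n = 8 \left(\frac{3}{2}\right)^{n}.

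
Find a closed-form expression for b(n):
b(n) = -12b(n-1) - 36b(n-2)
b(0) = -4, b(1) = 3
Characteristic equation: x² + 12x + 36 = 0, which is (x - (-6))².
Repeated root r = -6.
General solution: b(n) = (A + Bn)·(-6)^n.
From b(0) = -4: A = -4.
From b(1) = 3: (A + B)·(-6) = 3 ⇒ B = \frac{7}{2}.
So b(n) = \left(\frac{7 n}{2} - 4\right) \cdot (-6)^n.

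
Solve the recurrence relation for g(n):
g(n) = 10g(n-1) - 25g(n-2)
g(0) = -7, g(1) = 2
Characteristic equation: x² - 10x + 25 = 0, which is (x - (5))².
Repeated root r = 5.
General solution: g(n) = (A + Bn)·(5)^n.
From g(0) = -7: A = -7.
From g(1) = 2: (A + B)·(5) = 2 ⇒ B = \frac{37}{5}.
So g(n) = \left(\frac{37 n}{5} - 7\right) \cdot (5)^n.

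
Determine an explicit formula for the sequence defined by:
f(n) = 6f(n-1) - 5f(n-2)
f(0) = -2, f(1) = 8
Characteristic equation: x² - 6x + 5 = 0, which factors as (x - (1))(x - (5)) = 0.
Roots r₁ = 1, r₂ = 5 (distinct).
General solution: f(n) = A·(1)^n + B·(5)^n.
From f(0) = -2: A + B = -2.
From f(1) = 8: A + 5B = 8.
Solving: A = - \frac{9}{2}, B = \frac{5}{2}.
So f(n) = \frac{5 \cdot 5^{n}}{2} - \frac{9}{2}.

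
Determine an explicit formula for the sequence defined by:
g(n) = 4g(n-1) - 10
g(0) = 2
First-order linear non-homogeneous.
Homogeneous solution: g_h(n) = A·(4)^n.
Try constant particular solution g_p = K: K = 4K - 10 ⇒ K = \frac{10}{3}.
General: g(n) = A·(4)^n + \frac{10}{3}.
Apply g(0) = 2: A + \frac{10}{3} = 2 ⇒ A = - \frac{4}{3}.
So g(n) = \frac{10}{3} - \frac{4 \cdot 4^{n}}{3}.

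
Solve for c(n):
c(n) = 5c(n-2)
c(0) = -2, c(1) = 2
Characteristic equation: x² - 5 = 0.
Discriminant Δ = (0)² + 4·(5) = 20.
Roots r₁,₂ = (0 ± √20)/2, so r₁ = \sqrt{5}, r₂ = - \sqrt{5}.
General solution: c(n) = A·r₁^n + B·r₂^n.
From the initial conditions, A + B = -2 and r₁A + r₂B = 2.
Since r₁ - r₂ = √20: A = (2 - (-2)r₂)/√20 = -1 + \frac{\sqrt{5}}{5}, and B = -2 - A = -1 - \frac{\sqrt{5}}{5}.
So c(n) = \left(-1 + \frac{\sqrt{5}}{5}\right)\left(\sqrt{5}\right)^n + \left(-1 - \frac{\sqrt{5}}{5}\right)\left(- \sqrt{5}\right)^n.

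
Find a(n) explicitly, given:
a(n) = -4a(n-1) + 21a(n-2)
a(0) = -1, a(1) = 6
Characteristic equation: x² + 4x - 21 = 0, which factors as (x - (3))(x - (-7)) = 0.
Roots r₁ = 3, r₂ = -7 (distinct).
General solution: a(n) = A·(3)^n + B·(-7)^n.
From a(0) = -1: A + B = -1.
From a(1) = 6: 3A - 7B = 6.
Solving: A = - \frac{1}{10}, B = - \frac{9}{10}.
So a(n) = - \frac{9 \left(-7\right)^{n}}{10} - \frac{3^{n}}{10}.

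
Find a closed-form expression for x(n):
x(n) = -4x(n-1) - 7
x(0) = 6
First-order linear non-homogeneous.
Homogeneous solution: x_h(n) = A·(-4)^n.
Try constant particular solution x_p = K: K = -4K - 7 ⇒ K = - \frac{7}{5}.
General: x(n) = A·(-4)^n - \frac{7}{5}.
Apply x(0) = 6: A - \frac{7}{5} = 6 ⇒ A = \frac{37}{5}.
So x(n) = \frac{37 \left(-4\right)^{n}}{5} - \frac{7}{5}.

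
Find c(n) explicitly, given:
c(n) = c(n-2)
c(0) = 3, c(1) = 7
Characteristic equation: x² - 1 = 0, which factors as (x - (-1))(x - (1)) = 0.
Roots r₁ = -1, r₂ = 1 (distinct).
General solution: c(n) = A·(-1)^n + B·(1)^n.
From c(0) = 3: A + B = 3.
From c(1) = 7: -A + B = 7.
Solving: A = -2, B = 5.
So c(n) = 5 - 2 \left(-1\right)^{n}.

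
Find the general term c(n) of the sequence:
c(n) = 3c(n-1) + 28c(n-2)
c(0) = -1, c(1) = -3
Characteristic equation: x² - 3x - 28 = 0, which factors as (x - (-4))(x - (7)) = 0.
Roots r₁ = -4, r₂ = 7 (distinct).
General solution: c(n) = A·(-4)^n + B·(7)^n.
From c(0) = -1: A + B = -1.
From c(1) = -3: -4A + 7B = -3.
Solving: A = - \frac{4}{11}, B = - \frac{7}{11}.
So c(n) = - \frac{4 \left(-4\right)^{n}}{11} - \frac{7 \cdot 7^{n}}{11}.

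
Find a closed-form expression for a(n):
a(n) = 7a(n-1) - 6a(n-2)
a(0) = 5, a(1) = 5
Characteristic equation: x² - 7x + 6 = 0, which factors as (x - (1))(x - (6)) = 0.
Roots r₁ = 1, r₂ = 6 (distinct).
General solution: a(n) = A·(1)^n + B·(6)^n.
From a(0) = 5: A + B = 5.
From a(1) = 5: A + 6B = 5.
Solving: A = 5, B = 0.
So a(n) = 5.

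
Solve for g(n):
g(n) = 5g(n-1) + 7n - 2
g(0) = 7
First-order linear with linear forcing.
Homogeneous solution: g_h(n) = A·(5)^n.
Try particular g_p(n) = pn + q. Substituting:
  pn + q = 5(p(n-1) + q) + 7n - 2.
Matching the n-coefficient: p = 5p + 7 ⇒ p = - \frac{7}{4}.
Matching constants: q = -5p + 5q - 2 ⇒ q = - \frac{27}{16}.
General: g(n) = A·(5)^n - \frac{7 n}{4} - \frac{27}{16}.
Apply g(0) = 7: A - \frac{27}{16} = 7 ⇒ A = \frac{139}{16}.
So g(n) = \frac{139 \cdot 5^{n}}{16} - \frac{7 n}{4} - \frac{27}{16}.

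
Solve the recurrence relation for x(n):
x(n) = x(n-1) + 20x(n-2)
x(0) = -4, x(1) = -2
Characteristic equation: x² - x - 20 = 0, which factors as (x - (-4))(x - (5)) = 0.
Roots r₁ = -4, r₂ = 5 (distinct).
General solution: x(n) = A·(-4)^n + B·(5)^n.
From x(0) = -4: A + B = -4.
From x(1) = -2: -4A + 5B = -2.
Solving: A = -2, B = -2.
So x(n) = - 2 \left(-4\right)^{n} - 2 \cdot 5^{n}.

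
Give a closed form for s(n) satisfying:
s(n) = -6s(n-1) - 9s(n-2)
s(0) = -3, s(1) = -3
Characteristic equation: x² + 6x + 9 = 0, which is (x - (-3))².
Repeated root r = -3.
General solution: s(n) = (A + Bn)·(-3)^n.
From s(0) = -3: A = -3.
From s(1) = -3: (A + B)·(-3) = -3 ⇒ B = 4.
So s(n) = \left(4 n - 3\right) \cdot (-3)^n.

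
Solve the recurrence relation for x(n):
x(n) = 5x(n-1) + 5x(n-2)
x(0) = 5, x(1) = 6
Characteristic equation: x² - 5x - 5 = 0.
Discriminant Δ = (5)² + 4·(5) = 45.
Roots r₁,₂ = (5 ± √45)/2, so r₁ = \frac{5}{2} + \frac{3 \sqrt{5}}{2}, r₂ = \frac{5}{2} - \frac{3 \sqrt{5}}{2}.
General solution: x(n) = A·r₁^n + B·r₂^n.
From the initial conditions, A + B = 5 and r₁A + r₂B = 6.
Since r₁ - r₂ = √45: A = (6 - (5)r₂)/√45 = \frac{5}{2} - \frac{13 \sqrt{5}}{30}, and B = 5 - A = \frac{13 \sqrt{5}}{30} + \frac{5}{2}.
So x(n) = \left(\frac{5}{2} - \frac{13 \sqrt{5}}{30}\right)\left(\frac{5}{2} + \frac{3 \sqrt{5}}{2}\right)^n + \left(\frac{13 \sqrt{5}}{30} + \frac{5}{2}\right)\left(\frac{5}{2} - \frac{3 \sqrt{5}}{2}\right)^n.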